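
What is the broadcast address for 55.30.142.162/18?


Network: 55.30.128.0/18
Host bits = 14
Set all host bits to 1:
Broadcast: 55.30.191.255


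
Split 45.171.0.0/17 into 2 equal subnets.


New prefix = 17 + 1 = 18
Each subnet has 16384 addresses
  45.171.0.0/18
  45.171.64.0/18
Subnets: 45.171.0.0/18, 45.171.64.0/18


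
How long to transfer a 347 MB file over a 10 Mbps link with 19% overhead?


Effective throughput = 10 * (1 - 19/100) = 8.1 Mbps
File size in Mb = 347 * 8 = 2776 Mb
Time = 2776 / 8.1
Time = 342.716 seconds


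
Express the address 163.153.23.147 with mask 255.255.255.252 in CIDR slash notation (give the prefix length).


Binary: 11111111.11111111.11111111.11111100
Count leading 1s
Prefix: /30


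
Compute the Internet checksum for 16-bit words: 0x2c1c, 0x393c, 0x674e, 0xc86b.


Sum all words (with carry folding):
+ 0x2c1c = 0x2c1c
+ 0x393c = 0x6558
+ 0x674e = 0xcca6
+ 0xc86b = 0x9512
One's complement: ~0x9512
Checksum = 0x6aed


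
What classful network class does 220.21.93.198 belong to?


First octet: 220
Binary: 11011100
110xxxxx -> Class C (192-223)
Class C, default mask 255.255.255.0 (/24)


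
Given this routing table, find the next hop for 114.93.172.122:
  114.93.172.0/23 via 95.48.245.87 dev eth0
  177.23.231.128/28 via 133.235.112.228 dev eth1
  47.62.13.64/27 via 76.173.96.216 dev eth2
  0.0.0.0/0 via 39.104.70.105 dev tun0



Longest prefix match for 114.93.172.122:
  /23 114.93.172.0: MATCH
  /28 177.23.231.128: no
  /27 47.62.13.64: no
  /0 0.0.0.0: MATCH
Selected: next-hop 95.48.245.87 via eth0 (matched /23)


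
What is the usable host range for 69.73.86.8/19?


Network: 69.73.64.0
Broadcast: 69.73.95.255
First usable = network + 1
Last usable = broadcast - 1
Range: 69.73.64.1 to 69.73.95.254


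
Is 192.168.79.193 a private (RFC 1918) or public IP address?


RFC 1918 private ranges:
  10.0.0.0/8 (10.0.0.0 - 10.255.255.255)
  172.16.0.0/12 (172.16.0.0 - 172.31.255.255)
  192.168.0.0/16 (192.168.0.0 - 192.168.255.255)
Private (in 192.168.0.0/16)


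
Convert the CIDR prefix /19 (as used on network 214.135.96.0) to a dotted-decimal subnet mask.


/19 means 19 network bits, 13 host bits
Binary: 11111111111111111110000000000000
Mask: 255.255.224.0


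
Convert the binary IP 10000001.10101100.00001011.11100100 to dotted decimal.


10000001 = 129
10101100 = 172
00001011 = 11
11100100 = 228
IP: 129.172.11.228


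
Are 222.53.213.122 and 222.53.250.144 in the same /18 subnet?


Mask: 255.255.192.0
222.53.213.122 AND mask = 222.53.192.0
222.53.250.144 AND mask = 222.53.192.0
Yes, same subnet (222.53.192.0)


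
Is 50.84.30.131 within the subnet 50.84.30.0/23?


Subnet network: 50.84.30.0
Test IP AND mask: 50.84.30.0
Yes, 50.84.30.131 is in 50.84.30.0/23


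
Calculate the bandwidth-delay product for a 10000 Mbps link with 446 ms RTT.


BDP = bandwidth * RTT
= 10000 Mbps * 446 ms
= 10000 * 1e6 * 446 / 1000 bits
= 4460000000 bits
= 557500000 bytes
= 544433.5938 KB
BDP = 4460000000 bits (557500000 bytes)


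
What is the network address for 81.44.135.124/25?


IP:   01010001.00101100.10000111.01111100
Mask: 11111111.11111111.11111111.10000000
AND operation:
Net:  01010001.00101100.10000111.00000000
Network: 81.44.135.0/25


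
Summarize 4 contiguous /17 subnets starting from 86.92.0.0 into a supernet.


Original prefix: /17
Number of subnets: 4 = 2^2
New prefix = 17 - 2 = 15
Supernet: 86.92.0.0/15


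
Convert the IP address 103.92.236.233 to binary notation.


103 = 01100111
92 = 01011100
236 = 11101100
233 = 11101001
Binary: 01100111.01011100.11101100.11101001


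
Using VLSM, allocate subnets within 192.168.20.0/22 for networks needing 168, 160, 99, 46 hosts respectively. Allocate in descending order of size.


168 hosts -> /24 (254 usable): 192.168.20.0/24
160 hosts -> /24 (254 usable): 192.168.21.0/24
99 hosts -> /25 (126 usable): 192.168.22.0/25
46 hosts -> /26 (62 usable): 192.168.22.128/26
Allocation: 192.168.20.0/24 (168 hosts, 254 usable); 192.168.21.0/24 (160 hosts, 254 usable); 192.168.22.0/25 (99 hosts, 126 usable); 192.168.22.128/26 (46 hosts, 62 usable)


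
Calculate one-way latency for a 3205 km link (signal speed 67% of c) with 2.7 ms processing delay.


Speed = 0.67 * 3e5 km/s = 201000 km/s
Propagation delay = 3205 / 201000 = 0.0159 s = 15.9453 ms
Processing delay = 2.7 ms
Total one-way latency = 18.6453 ms


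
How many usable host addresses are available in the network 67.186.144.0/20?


Host bits = 32 - 20 = 12
Total addresses = 2^12 = 4096
Usable = total - 2 (network and broadcast)
Usable hosts: 4094


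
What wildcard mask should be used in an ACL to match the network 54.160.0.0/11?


Subnet mask: 255.224.0.0
Wildcard = 255.255.255.255 - subnet mask
255 - 255 = 0
255 - 224 = 31
255 - 0 = 255
255 - 0 = 255
Wildcard: 0.31.255.255


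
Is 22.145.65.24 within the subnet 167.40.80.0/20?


Subnet network: 167.40.80.0
Test IP AND mask: 22.145.64.0
No, 22.145.65.24 is not in 167.40.80.0/20


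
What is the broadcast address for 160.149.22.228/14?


Network: 160.148.0.0/14
Host bits = 18
Set all host bits to 1:
Broadcast: 160.151.255.255


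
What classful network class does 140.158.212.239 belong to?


First octet: 140
Binary: 10001100
10xxxxxx -> Class B (128-191)
Class B, default mask 255.255.0.0 (/16)


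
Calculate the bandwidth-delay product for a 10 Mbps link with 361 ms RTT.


BDP = bandwidth * RTT
= 10 Mbps * 361 ms
= 10 * 1e6 * 361 / 1000 bits
= 3610000 bits
= 451250 bytes
= 440.6738 KB
BDP = 3610000 bits (451250 bytes)


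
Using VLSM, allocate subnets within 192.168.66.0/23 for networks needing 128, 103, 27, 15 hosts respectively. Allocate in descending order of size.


128 hosts -> /24 (254 usable): 192.168.66.0/24
103 hosts -> /25 (126 usable): 192.168.67.0/25
27 hosts -> /27 (30 usable): 192.168.67.128/27
15 hosts -> /27 (30 usable): 192.168.67.160/27
Allocation: 192.168.66.0/24 (128 hosts, 254 usable); 192.168.67.0/25 (103 hosts, 126 usable); 192.168.67.128/27 (27 hosts, 30 usable); 192.168.67.160/27 (15 hosts, 30 usable)


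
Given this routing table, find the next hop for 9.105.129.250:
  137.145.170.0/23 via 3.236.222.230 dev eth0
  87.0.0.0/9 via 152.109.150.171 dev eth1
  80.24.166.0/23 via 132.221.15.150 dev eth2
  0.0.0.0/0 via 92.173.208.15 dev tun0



Longest prefix match for 9.105.129.250:
  /23 137.145.170.0: no
  /9 87.0.0.0: no
  /23 80.24.166.0: no
  /0 0.0.0.0: MATCH
Selected: next-hop 92.173.208.15 via tun0 (matched /0)


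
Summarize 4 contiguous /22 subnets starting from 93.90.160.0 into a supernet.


Original prefix: /22
Number of subnets: 4 = 2^2
New prefix = 22 - 2 = 20
Supernet: 93.90.160.0/20


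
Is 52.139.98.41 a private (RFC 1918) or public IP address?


RFC 1918 private ranges:
  10.0.0.0/8 (10.0.0.0 - 10.255.255.255)
  172.16.0.0/12 (172.16.0.0 - 172.31.255.255)
  192.168.0.0/16 (192.168.0.0 - 192.168.255.255)
Public (not in any RFC 1918 range)


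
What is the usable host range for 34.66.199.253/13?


Network: 34.64.0.0
Broadcast: 34.71.255.255
First usable = network + 1
Last usable = broadcast - 1
Range: 34.64.0.1 to 34.71.255.254


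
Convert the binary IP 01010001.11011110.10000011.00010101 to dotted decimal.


01010001 = 81
11011110 = 222
10000011 = 131
00010101 = 21
IP: 81.222.131.21


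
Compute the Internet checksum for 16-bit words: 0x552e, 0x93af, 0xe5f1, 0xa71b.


Sum all words (with carry folding):
+ 0x552e = 0x552e
+ 0x93af = 0xe8dd
+ 0xe5f1 = 0xcecf
+ 0xa71b = 0x75eb
One's complement: ~0x75eb
Checksum = 0x8a14


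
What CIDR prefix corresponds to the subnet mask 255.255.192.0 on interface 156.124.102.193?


Binary: 11111111.11111111.11000000.00000000
Count leading 1s
Prefix: /18


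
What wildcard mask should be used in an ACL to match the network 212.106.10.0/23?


Subnet mask: 255.255.254.0
Wildcard = 255.255.255.255 - subnet mask
255 - 255 = 0
255 - 255 = 0
255 - 254 = 1
255 - 0 = 255
Wildcard: 0.0.1.255


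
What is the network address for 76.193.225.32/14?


IP:   01001100.11000001.11100001.00100000
Mask: 11111111.11111100.00000000.00000000
AND operation:
Net:  01001100.11000000.00000000.00000000
Network: 76.192.0.0/14


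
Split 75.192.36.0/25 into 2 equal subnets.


New prefix = 25 + 1 = 26
Each subnet has 64 addresses
  75.192.36.0/26
  75.192.36.64/26
Subnets: 75.192.36.0/26, 75.192.36.64/26


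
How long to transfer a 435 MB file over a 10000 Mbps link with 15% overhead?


Effective throughput = 10000 * (1 - 15/100) = 8500 Mbps
File size in Mb = 435 * 8 = 3480 Mb
Time = 3480 / 8500
Time = 0.4094 seconds


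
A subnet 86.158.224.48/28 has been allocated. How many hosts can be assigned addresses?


Host bits = 32 - 28 = 4
Total addresses = 2^4 = 16
Usable = total - 2 (network and broadcast)
Usable hosts: 14


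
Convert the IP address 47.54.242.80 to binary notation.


47 = 00101111
54 = 00110110
242 = 11110010
80 = 01010000
Binary: 00101111.00110110.11110010.01010000


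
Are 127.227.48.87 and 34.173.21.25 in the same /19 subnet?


Mask: 255.255.224.0
127.227.48.87 AND mask = 127.227.32.0
34.173.21.25 AND mask = 34.173.0.0
No, different subnets (127.227.32.0 vs 34.173.0.0)


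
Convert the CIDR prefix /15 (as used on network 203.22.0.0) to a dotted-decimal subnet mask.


/15 means 15 network bits, 17 host bits
Binary: 11111111111111100000000000000000
Mask: 255.254.0.0


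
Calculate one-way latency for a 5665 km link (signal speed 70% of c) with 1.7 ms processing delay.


Speed = 0.7 * 3e5 km/s = 210000 km/s
Propagation delay = 5665 / 210000 = 0.027 s = 26.9762 ms
Processing delay = 1.7 ms
Total one-way latency = 28.6762 ms


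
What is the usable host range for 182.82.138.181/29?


Network: 182.82.138.176
Broadcast: 182.82.138.183
First usable = network + 1
Last usable = broadcast - 1
Range: 182.82.138.177 to 182.82.138.182


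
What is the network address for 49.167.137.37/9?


IP:   00110001.10100111.10001001.00100101
Mask: 11111111.10000000.00000000.00000000
AND operation:
Net:  00110001.10000000.00000000.00000000
Network: 49.128.0.0/9


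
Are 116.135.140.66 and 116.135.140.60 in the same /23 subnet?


Mask: 255.255.254.0
116.135.140.66 AND mask = 116.135.140.0
116.135.140.60 AND mask = 116.135.140.0
Yes, same subnet (116.135.140.0)


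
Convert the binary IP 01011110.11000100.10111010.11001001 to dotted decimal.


01011110 = 94
11000100 = 196
10111010 = 186
11001001 = 201
IP: 94.196.186.201


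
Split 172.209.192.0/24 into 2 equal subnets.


New prefix = 24 + 1 = 25
Each subnet has 128 addresses
  172.209.192.0/25
  172.209.192.128/25
Subnets: 172.209.192.0/25, 172.209.192.128/25


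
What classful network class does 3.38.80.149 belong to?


First octet: 3
Binary: 00000011
0xxxxxxx -> Class A (1-126)
Class A, default mask 255.0.0.0 (/8)


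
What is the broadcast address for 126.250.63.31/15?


Network: 126.250.0.0/15
Host bits = 17
Set all host bits to 1:
Broadcast: 126.251.255.255


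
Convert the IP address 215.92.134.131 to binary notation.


215 = 11010111
92 = 01011100
134 = 10000110
131 = 10000011
Binary: 11010111.01011100.10000110.10000011


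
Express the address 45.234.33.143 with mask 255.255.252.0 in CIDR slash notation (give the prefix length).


Binary: 11111111.11111111.11111100.00000000
Count leading 1s
Prefix: /22


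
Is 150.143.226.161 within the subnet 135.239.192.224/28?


Subnet network: 135.239.192.224
Test IP AND mask: 150.143.226.160
No, 150.143.226.161 is not in 135.239.192.224/28


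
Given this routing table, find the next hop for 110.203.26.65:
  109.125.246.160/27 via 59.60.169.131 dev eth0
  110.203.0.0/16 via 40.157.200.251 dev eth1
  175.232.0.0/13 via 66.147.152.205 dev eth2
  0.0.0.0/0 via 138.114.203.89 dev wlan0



Longest prefix match for 110.203.26.65:
  /27 109.125.246.160: no
  /16 110.203.0.0: MATCH
  /13 175.232.0.0: no
  /0 0.0.0.0: MATCH
Selected: next-hop 40.157.200.251 via eth1 (matched /16)


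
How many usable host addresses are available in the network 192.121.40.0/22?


Host bits = 32 - 22 = 10
Total addresses = 2^10 = 1024
Usable = total - 2 (network and broadcast)
Usable hosts: 1022


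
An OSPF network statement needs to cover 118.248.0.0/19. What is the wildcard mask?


Subnet mask: 255.255.224.0
Wildcard = 255.255.255.255 - subnet mask
255 - 255 = 0
255 - 255 = 0
255 - 224 = 31
255 - 0 = 255
Wildcard: 0.0.31.255


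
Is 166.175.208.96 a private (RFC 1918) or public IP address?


RFC 1918 private ranges:
  10.0.0.0/8 (10.0.0.0 - 10.255.255.255)
  172.16.0.0/12 (172.16.0.0 - 172.31.255.255)
  192.168.0.0/16 (192.168.0.0 - 192.168.255.255)
Public (not in any RFC 1918 range)


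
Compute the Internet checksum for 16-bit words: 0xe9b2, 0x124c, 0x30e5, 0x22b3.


Sum all words (with carry folding):
+ 0xe9b2 = 0xe9b2
+ 0x124c = 0xfbfe
+ 0x30e5 = 0x2ce4
+ 0x22b3 = 0x4f97
One's complement: ~0x4f97
Checksum = 0xb068


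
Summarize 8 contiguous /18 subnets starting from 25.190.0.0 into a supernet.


Original prefix: /18
Number of subnets: 8 = 2^3
New prefix = 18 - 3 = 15
Supernet: 25.190.0.0/15


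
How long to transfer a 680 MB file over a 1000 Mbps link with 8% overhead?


Effective throughput = 1000 * (1 - 8/100) = 920 Mbps
File size in Mb = 680 * 8 = 5440 Mb
Time = 5440 / 920
Time = 5.913 seconds


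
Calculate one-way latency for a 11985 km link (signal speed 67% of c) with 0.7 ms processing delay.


Speed = 0.67 * 3e5 km/s = 201000 km/s
Propagation delay = 11985 / 201000 = 0.0596 s = 59.6269 ms
Processing delay = 0.7 ms
Total one-way latency = 60.3269 ms


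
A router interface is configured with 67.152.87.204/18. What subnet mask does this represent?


/18 means 18 network bits, 14 host bits
Binary: 11111111111111111100000000000000
Mask: 255.255.192.0


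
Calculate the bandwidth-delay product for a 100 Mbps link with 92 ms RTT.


BDP = bandwidth * RTT
= 100 Mbps * 92 ms
= 100 * 1e6 * 92 / 1000 bits
= 9200000 bits
= 1150000 bytes
= 1123.0469 KB
BDP = 9200000 bits (1150000 bytes)


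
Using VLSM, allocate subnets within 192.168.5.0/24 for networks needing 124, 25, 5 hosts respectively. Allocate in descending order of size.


124 hosts -> /25 (126 usable): 192.168.5.0/25
25 hosts -> /27 (30 usable): 192.168.5.128/27
5 hosts -> /29 (6 usable): 192.168.5.160/29
Allocation: 192.168.5.0/25 (124 hosts, 126 usable); 192.168.5.128/27 (25 hosts, 30 usable); 192.168.5.160/29 (5 hosts, 6 usable)


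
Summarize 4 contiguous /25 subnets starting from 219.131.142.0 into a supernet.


Original prefix: /25
Number of subnets: 4 = 2^2
New prefix = 25 - 2 = 23
Supernet: 219.131.142.0/23


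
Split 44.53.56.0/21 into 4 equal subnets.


New prefix = 21 + 2 = 23
Each subnet has 512 addresses
  44.53.56.0/23
  44.53.58.0/23
  44.53.60.0/23
  44.53.62.0/23
Subnets: 44.53.56.0/23, 44.53.58.0/23, 44.53.60.0/23, 44.53.62.0/23


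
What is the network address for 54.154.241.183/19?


IP:   00110110.10011010.11110001.10110111
Mask: 11111111.11111111.11100000.00000000
AND operation:
Net:  00110110.10011010.11100000.00000000
Network: 54.154.224.0/19


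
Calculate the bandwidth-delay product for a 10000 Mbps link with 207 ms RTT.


BDP = bandwidth * RTT
= 10000 Mbps * 207 ms
= 10000 * 1e6 * 207 / 1000 bits
= 2070000000 bits
= 258750000 bytes
= 252685.5469 KB
BDP = 2070000000 bits (258750000 bytes)


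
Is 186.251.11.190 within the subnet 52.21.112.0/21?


Subnet network: 52.21.112.0
Test IP AND mask: 186.251.8.0
No, 186.251.11.190 is not in 52.21.112.0/21


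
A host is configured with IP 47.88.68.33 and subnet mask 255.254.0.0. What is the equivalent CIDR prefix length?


Binary: 11111111.11111110.00000000.00000000
Count leading 1s
Prefix: /15


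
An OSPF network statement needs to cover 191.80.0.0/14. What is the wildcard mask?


Subnet mask: 255.252.0.0
Wildcard = 255.255.255.255 - subnet mask
255 - 255 = 0
255 - 252 = 3
255 - 0 = 255
255 - 0 = 255
Wildcard: 0.3.255.255


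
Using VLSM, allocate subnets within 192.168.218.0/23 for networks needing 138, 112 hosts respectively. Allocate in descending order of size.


138 hosts -> /24 (254 usable): 192.168.218.0/24
112 hosts -> /25 (126 usable): 192.168.219.0/25
Allocation: 192.168.218.0/24 (138 hosts, 254 usable); 192.168.219.0/25 (112 hosts, 126 usable)


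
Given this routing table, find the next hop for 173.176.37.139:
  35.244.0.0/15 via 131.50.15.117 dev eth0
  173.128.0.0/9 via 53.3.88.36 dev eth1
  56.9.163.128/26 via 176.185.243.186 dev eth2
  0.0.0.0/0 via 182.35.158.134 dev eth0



Longest prefix match for 173.176.37.139:
  /15 35.244.0.0: no
  /9 173.128.0.0: MATCH
  /26 56.9.163.128: no
  /0 0.0.0.0: MATCH
Selected: next-hop 53.3.88.36 via eth1 (matched /9)


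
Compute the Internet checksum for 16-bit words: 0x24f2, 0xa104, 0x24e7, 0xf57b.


Sum all words (with carry folding):
+ 0x24f2 = 0x24f2
+ 0xa104 = 0xc5f6
+ 0x24e7 = 0xeadd
+ 0xf57b = 0xe059
One's complement: ~0xe059
Checksum = 0x1fa6


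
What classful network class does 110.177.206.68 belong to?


First octet: 110
Binary: 01101110
0xxxxxxx -> Class A (1-126)
Class A, default mask 255.0.0.0 (/8)


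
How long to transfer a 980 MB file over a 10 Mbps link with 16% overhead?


Effective throughput = 10 * (1 - 16/100) = 8.4 Mbps
File size in Mb = 980 * 8 = 7840 Mb
Time = 7840 / 8.4
Time = 933.3333 seconds


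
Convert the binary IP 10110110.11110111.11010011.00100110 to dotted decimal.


10110110 = 182
11110111 = 247
11010011 = 211
00100110 = 38
IP: 182.247.211.38


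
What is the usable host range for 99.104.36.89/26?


Network: 99.104.36.64
Broadcast: 99.104.36.127
First usable = network + 1
Last usable = broadcast - 1
Range: 99.104.36.65 to 99.104.36.126


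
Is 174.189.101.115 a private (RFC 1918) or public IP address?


RFC 1918 private ranges:
  10.0.0.0/8 (10.0.0.0 - 10.255.255.255)
  172.16.0.0/12 (172.16.0.0 - 172.31.255.255)
  192.168.0.0/16 (192.168.0.0 - 192.168.255.255)
Public (not in any RFC 1918 range)


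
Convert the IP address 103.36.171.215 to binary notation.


103 = 01100111
36 = 00100100
171 = 10101011
215 = 11010111
Binary: 01100111.00100100.10101011.11010111


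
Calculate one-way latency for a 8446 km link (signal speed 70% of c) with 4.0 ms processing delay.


Speed = 0.7 * 3e5 km/s = 210000 km/s
Propagation delay = 8446 / 210000 = 0.0402 s = 40.219 ms
Processing delay = 4.0 ms
Total one-way latency = 44.219 ms


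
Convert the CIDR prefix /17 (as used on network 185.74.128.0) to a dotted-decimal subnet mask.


/17 means 17 network bits, 15 host bits
Binary: 11111111111111111000000000000000
Mask: 255.255.128.0


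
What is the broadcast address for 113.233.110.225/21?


Network: 113.233.104.0/21
Host bits = 11
Set all host bits to 1:
Broadcast: 113.233.111.255


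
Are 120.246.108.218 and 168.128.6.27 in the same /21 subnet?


Mask: 255.255.248.0
120.246.108.218 AND mask = 120.246.104.0
168.128.6.27 AND mask = 168.128.0.0
No, different subnets (120.246.104.0 vs 168.128.0.0)


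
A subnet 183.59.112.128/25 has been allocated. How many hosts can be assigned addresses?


Host bits = 32 - 25 = 7
Total addresses = 2^7 = 128
Usable = total - 2 (network and broadcast)
Usable hosts: 126


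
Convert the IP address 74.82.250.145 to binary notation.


74 = 01001010
82 = 01010010
250 = 11111010
145 = 10010001
Binary: 01001010.01010010.11111010.10010001


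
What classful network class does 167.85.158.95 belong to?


First octet: 167
Binary: 10100111
10xxxxxx -> Class B (128-191)
Class B, default mask 255.255.0.0 (/16)


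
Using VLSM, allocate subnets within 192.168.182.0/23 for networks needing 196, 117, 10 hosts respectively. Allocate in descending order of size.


196 hosts -> /24 (254 usable): 192.168.182.0/24
117 hosts -> /25 (126 usable): 192.168.183.0/25
10 hosts -> /28 (14 usable): 192.168.183.128/28
Allocation: 192.168.182.0/24 (196 hosts, 254 usable); 192.168.183.0/25 (117 hosts, 126 usable); 192.168.183.128/28 (10 hosts, 14 usable)


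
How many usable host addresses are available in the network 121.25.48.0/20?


Host bits = 32 - 20 = 12
Total addresses = 2^12 = 4096
Usable = total - 2 (network and broadcast)
Usable hosts: 4094


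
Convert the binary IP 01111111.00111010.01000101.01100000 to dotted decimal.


01111111 = 127
00111010 = 58
01000101 = 69
01100000 = 96
IP: 127.58.69.96


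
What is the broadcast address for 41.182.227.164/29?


Network: 41.182.227.160/29
Host bits = 3
Set all host bits to 1:
Broadcast: 41.182.227.167


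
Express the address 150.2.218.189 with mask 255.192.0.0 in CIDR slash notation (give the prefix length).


Binary: 11111111.11000000.00000000.00000000
Count leading 1s
Prefix: /10


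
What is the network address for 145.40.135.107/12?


IP:   10010001.00101000.10000111.01101011
Mask: 11111111.11110000.00000000.00000000
AND operation:
Net:  10010001.00100000.00000000.00000000
Network: 145.32.0.0/12


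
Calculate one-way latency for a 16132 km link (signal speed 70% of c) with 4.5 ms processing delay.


Speed = 0.7 * 3e5 km/s = 210000 km/s
Propagation delay = 16132 / 210000 = 0.0768 s = 76.819 ms
Processing delay = 4.5 ms
Total one-way latency = 81.319 ms


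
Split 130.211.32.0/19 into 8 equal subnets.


New prefix = 19 + 3 = 22
Each subnet has 1024 addresses
  130.211.32.0/22
  130.211.36.0/22
  130.211.40.0/22
  130.211.44.0/22
  130.211.48.0/22
  130.211.52.0/22
  130.211.56.0/22
  130.211.60.0/22
Subnets: 130.211.32.0/22, 130.211.36.0/22, 130.211.40.0/22, 130.211.44.0/22, 130.211.48.0/22, 130.211.52.0/22, 130.211.56.0/22, 130.211.60.0/22


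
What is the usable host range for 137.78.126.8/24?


Network: 137.78.126.0
Broadcast: 137.78.126.255
First usable = network + 1
Last usable = broadcast - 1
Range: 137.78.126.1 to 137.78.126.254


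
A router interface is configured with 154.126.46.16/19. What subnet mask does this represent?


/19 means 19 network bits, 13 host bits
Binary: 11111111111111111110000000000000
Mask: 255.255.224.0


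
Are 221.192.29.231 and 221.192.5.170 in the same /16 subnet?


Mask: 255.255.0.0
221.192.29.231 AND mask = 221.192.0.0
221.192.5.170 AND mask = 221.192.0.0
Yes, same subnet (221.192.0.0)


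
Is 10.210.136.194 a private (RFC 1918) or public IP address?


RFC 1918 private ranges:
  10.0.0.0/8 (10.0.0.0 - 10.255.255.255)
  172.16.0.0/12 (172.16.0.0 - 172.31.255.255)
  192.168.0.0/16 (192.168.0.0 - 192.168.255.255)
Private (in 10.0.0.0/8)


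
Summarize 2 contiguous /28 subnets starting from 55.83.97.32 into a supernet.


Original prefix: /28
Number of subnets: 2 = 2^1
New prefix = 28 - 1 = 27
Supernet: 55.83.97.32/27


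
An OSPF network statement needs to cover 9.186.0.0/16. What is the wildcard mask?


Subnet mask: 255.255.0.0
Wildcard = 255.255.255.255 - subnet mask
255 - 255 = 0
255 - 255 = 0
255 - 0 = 255
255 - 0 = 255
Wildcard: 0.0.255.255


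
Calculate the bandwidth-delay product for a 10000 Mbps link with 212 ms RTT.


BDP = bandwidth * RTT
= 10000 Mbps * 212 ms
= 10000 * 1e6 * 212 / 1000 bits
= 2120000000 bits
= 265000000 bytes
= 258789.0625 KB
BDP = 2120000000 bits (265000000 bytes)


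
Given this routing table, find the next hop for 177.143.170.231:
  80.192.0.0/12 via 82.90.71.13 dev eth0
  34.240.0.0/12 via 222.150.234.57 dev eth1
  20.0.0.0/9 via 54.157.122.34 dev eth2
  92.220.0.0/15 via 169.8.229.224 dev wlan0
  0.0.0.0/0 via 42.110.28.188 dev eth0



Longest prefix match for 177.143.170.231:
  /12 80.192.0.0: no
  /12 34.240.0.0: no
  /9 20.0.0.0: no
  /15 92.220.0.0: no
  /0 0.0.0.0: MATCH
Selected: next-hop 42.110.28.188 via eth0 (matched /0)


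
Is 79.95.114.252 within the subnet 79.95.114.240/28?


Subnet network: 79.95.114.240
Test IP AND mask: 79.95.114.240
Yes, 79.95.114.252 is in 79.95.114.240/28


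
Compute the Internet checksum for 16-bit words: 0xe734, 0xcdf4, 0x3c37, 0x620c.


Sum all words (with carry folding):
+ 0xe734 = 0xe734
+ 0xcdf4 = 0xb529
+ 0x3c37 = 0xf160
+ 0x620c = 0x536d
One's complement: ~0x536d
Checksum = 0xac92


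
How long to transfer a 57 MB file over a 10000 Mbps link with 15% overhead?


Effective throughput = 10000 * (1 - 15/100) = 8500 Mbps
File size in Mb = 57 * 8 = 456 Mb
Time = 456 / 8500
Time = 0.0536 seconds


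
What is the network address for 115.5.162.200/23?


IP:   01110011.00000101.10100010.11001000
Mask: 11111111.11111111.11111110.00000000
AND operation:
Net:  01110011.00000101.10100010.00000000
Network: 115.5.162.0/23


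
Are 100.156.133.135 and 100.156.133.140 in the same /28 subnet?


Mask: 255.255.255.240
100.156.133.135 AND mask = 100.156.133.128
100.156.133.140 AND mask = 100.156.133.128
Yes, same subnet (100.156.133.128)


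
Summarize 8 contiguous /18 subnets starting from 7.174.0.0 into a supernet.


Original prefix: /18
Number of subnets: 8 = 2^3
New prefix = 18 - 3 = 15
Supernet: 7.174.0.0/15


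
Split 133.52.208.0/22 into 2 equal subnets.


New prefix = 22 + 1 = 23
Each subnet has 512 addresses
  133.52.208.0/23
  133.52.210.0/23
Subnets: 133.52.208.0/23, 133.52.210.0/23


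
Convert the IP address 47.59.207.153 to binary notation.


47 = 00101111
59 = 00111011
207 = 11001111
153 = 10011001
Binary: 00101111.00111011.11001111.10011001


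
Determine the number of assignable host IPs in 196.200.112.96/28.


Host bits = 32 - 28 = 4
Total addresses = 2^4 = 16
Usable = total - 2 (network and broadcast)
Usable hosts: 14


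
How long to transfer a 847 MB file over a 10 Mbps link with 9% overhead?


Effective throughput = 10 * (1 - 9/100) = 9.1 Mbps
File size in Mb = 847 * 8 = 6776 Mb
Time = 6776 / 9.1
Time = 744.6154 seconds


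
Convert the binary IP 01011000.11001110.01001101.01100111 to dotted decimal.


01011000 = 88
11001110 = 206
01001101 = 77
01100111 = 103
IP: 88.206.77.103


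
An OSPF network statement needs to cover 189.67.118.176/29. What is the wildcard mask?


Subnet mask: 255.255.255.248
Wildcard = 255.255.255.255 - subnet mask
255 - 255 = 0
255 - 255 = 0
255 - 255 = 0
255 - 248 = 7
Wildcard: 0.0.0.7


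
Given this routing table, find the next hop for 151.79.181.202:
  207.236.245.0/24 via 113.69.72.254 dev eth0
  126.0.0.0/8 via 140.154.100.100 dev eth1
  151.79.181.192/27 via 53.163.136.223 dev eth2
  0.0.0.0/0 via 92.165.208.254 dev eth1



Longest prefix match for 151.79.181.202:
  /24 207.236.245.0: no
  /8 126.0.0.0: no
  /27 151.79.181.192: MATCH
  /0 0.0.0.0: MATCH
Selected: next-hop 53.163.136.223 via eth2 (matched /27)


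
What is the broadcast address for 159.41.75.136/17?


Network: 159.41.0.0/17
Host bits = 15
Set all host bits to 1:
Broadcast: 159.41.127.255


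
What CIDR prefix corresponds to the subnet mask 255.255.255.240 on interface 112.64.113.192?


Binary: 11111111.11111111.11111111.11110000
Count leading 1s
Prefix: /28


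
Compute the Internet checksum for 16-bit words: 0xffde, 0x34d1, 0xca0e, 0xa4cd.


Sum all words (with carry folding):
+ 0xffde = 0xffde
+ 0x34d1 = 0x34b0
+ 0xca0e = 0xfebe
+ 0xa4cd = 0xa38c
One's complement: ~0xa38c
Checksum = 0x5c73


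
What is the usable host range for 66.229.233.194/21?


Network: 66.229.232.0
Broadcast: 66.229.239.255
First usable = network + 1
Last usable = broadcast - 1
Range: 66.229.232.1 to 66.229.239.254


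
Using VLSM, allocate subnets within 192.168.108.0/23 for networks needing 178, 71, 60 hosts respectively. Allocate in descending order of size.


178 hosts -> /24 (254 usable): 192.168.108.0/24
71 hosts -> /25 (126 usable): 192.168.109.0/25
60 hosts -> /26 (62 usable): 192.168.109.128/26
Allocation: 192.168.108.0/24 (178 hosts, 254 usable); 192.168.109.0/25 (71 hosts, 126 usable); 192.168.109.128/26 (60 hosts, 62 usable)


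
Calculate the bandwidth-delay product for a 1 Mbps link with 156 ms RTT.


BDP = bandwidth * RTT
= 1 Mbps * 156 ms
= 1 * 1e6 * 156 / 1000 bits
= 156000 bits
= 19500 bytes
= 19.043 KB
BDP = 156000 bits (19500 bytes)


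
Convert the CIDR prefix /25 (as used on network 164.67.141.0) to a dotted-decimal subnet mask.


/25 means 25 network bits, 7 host bits
Binary: 11111111111111111111111110000000
Mask: 255.255.255.128


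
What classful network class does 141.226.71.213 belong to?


First octet: 141
Binary: 10001101
10xxxxxx -> Class B (128-191)
Class B, default mask 255.255.0.0 (/16)


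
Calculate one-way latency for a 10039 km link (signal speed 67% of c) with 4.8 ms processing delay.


Speed = 0.67 * 3e5 km/s = 201000 km/s
Propagation delay = 10039 / 201000 = 0.0499 s = 49.9453 ms
Processing delay = 4.8 ms
Total one-way latency = 54.7453 ms


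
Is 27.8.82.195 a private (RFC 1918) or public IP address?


RFC 1918 private ranges:
  10.0.0.0/8 (10.0.0.0 - 10.255.255.255)
  172.16.0.0/12 (172.16.0.0 - 172.31.255.255)
  192.168.0.0/16 (192.168.0.0 - 192.168.255.255)
Public (not in any RFC 1918 range)


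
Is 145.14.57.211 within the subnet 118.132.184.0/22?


Subnet network: 118.132.184.0
Test IP AND mask: 145.14.56.0
No, 145.14.57.211 is not in 118.132.184.0/22


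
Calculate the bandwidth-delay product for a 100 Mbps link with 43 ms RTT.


BDP = bandwidth * RTT
= 100 Mbps * 43 ms
= 100 * 1e6 * 43 / 1000 bits
= 4300000 bits
= 537500 bytes
= 524.9023 KB
BDP = 4300000 bits (537500 bytes)


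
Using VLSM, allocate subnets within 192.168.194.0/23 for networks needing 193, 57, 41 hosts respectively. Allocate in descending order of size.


193 hosts -> /24 (254 usable): 192.168.194.0/24
57 hosts -> /26 (62 usable): 192.168.195.0/26
41 hosts -> /26 (62 usable): 192.168.195.64/26
Allocation: 192.168.194.0/24 (193 hosts, 254 usable); 192.168.195.0/26 (57 hosts, 62 usable); 192.168.195.64/26 (41 hosts, 62 usable)


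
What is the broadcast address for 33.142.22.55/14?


Network: 33.140.0.0/14
Host bits = 18
Set all host bits to 1:
Broadcast: 33.143.255.255


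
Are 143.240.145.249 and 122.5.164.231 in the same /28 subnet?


Mask: 255.255.255.240
143.240.145.249 AND mask = 143.240.145.240
122.5.164.231 AND mask = 122.5.164.224
No, different subnets (143.240.145.240 vs 122.5.164.224)


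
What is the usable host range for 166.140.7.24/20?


Network: 166.140.0.0
Broadcast: 166.140.15.255
First usable = network + 1
Last usable = broadcast - 1
Range: 166.140.0.1 to 166.140.15.254


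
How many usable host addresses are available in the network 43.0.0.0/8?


Host bits = 32 - 8 = 24
Total addresses = 2^24 = 16777216
Usable = total - 2 (network and broadcast)
Usable hosts: 16777214


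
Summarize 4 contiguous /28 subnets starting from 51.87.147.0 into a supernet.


Original prefix: /28
Number of subnets: 4 = 2^2
New prefix = 28 - 2 = 26
Supernet: 51.87.147.0/26


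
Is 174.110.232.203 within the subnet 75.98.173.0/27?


Subnet network: 75.98.173.0
Test IP AND mask: 174.110.232.192
No, 174.110.232.203 is not in 75.98.173.0/27


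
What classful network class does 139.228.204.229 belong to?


First octet: 139
Binary: 10001011
10xxxxxx -> Class B (128-191)
Class B, default mask 255.255.0.0 (/16)


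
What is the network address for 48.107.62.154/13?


IP:   00110000.01101011.00111110.10011010
Mask: 11111111.11111000.00000000.00000000
AND operation:
Net:  00110000.01101000.00000000.00000000
Network: 48.104.0.0/13


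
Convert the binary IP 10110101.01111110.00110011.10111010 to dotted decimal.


10110101 = 181
01111110 = 126
00110011 = 51
10111010 = 186
IP: 181.126.51.186


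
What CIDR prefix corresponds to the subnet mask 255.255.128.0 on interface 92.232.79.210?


Binary: 11111111.11111111.10000000.00000000
Count leading 1s
Prefix: /17


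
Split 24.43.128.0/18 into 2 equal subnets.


New prefix = 18 + 1 = 19
Each subnet has 8192 addresses
  24.43.128.0/19
  24.43.160.0/19
Subnets: 24.43.128.0/19, 24.43.160.0/19


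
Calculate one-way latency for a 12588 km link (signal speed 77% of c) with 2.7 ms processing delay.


Speed = 0.77 * 3e5 km/s = 231000 km/s
Propagation delay = 12588 / 231000 = 0.0545 s = 54.4935 ms
Processing delay = 2.7 ms
Total one-way latency = 57.1935 ms


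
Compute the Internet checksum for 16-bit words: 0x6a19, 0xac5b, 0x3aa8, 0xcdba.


Sum all words (with carry folding):
+ 0x6a19 = 0x6a19
+ 0xac5b = 0x1675
+ 0x3aa8 = 0x511d
+ 0xcdba = 0x1ed8
One's complement: ~0x1ed8
Checksum = 0xe127


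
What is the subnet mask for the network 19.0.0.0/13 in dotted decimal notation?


/13 means 13 network bits, 19 host bits
Binary: 11111111111110000000000000000000
Mask: 255.248.0.0


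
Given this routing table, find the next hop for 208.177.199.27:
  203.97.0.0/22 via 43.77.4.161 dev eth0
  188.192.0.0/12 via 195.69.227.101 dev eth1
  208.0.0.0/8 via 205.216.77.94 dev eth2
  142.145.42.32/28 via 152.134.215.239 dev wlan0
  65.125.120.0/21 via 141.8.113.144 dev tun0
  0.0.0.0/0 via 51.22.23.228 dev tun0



Longest prefix match for 208.177.199.27:
  /22 203.97.0.0: no
  /12 188.192.0.0: no
  /8 208.0.0.0: MATCH
  /28 142.145.42.32: no
  /21 65.125.120.0: no
  /0 0.0.0.0: MATCH
Selected: next-hop 205.216.77.94 via eth2 (matched /8)


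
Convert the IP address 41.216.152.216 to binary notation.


41 = 00101001
216 = 11011000
152 = 10011000
216 = 11011000
Binary: 00101001.11011000.10011000.11011000


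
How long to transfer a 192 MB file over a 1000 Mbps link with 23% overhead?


Effective throughput = 1000 * (1 - 23/100) = 770 Mbps
File size in Mb = 192 * 8 = 1536 Mb
Time = 1536 / 770
Time = 1.9948 seconds


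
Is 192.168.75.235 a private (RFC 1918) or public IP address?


RFC 1918 private ranges:
  10.0.0.0/8 (10.0.0.0 - 10.255.255.255)
  172.16.0.0/12 (172.16.0.0 - 172.31.255.255)
  192.168.0.0/16 (192.168.0.0 - 192.168.255.255)
Private (in 192.168.0.0/16)


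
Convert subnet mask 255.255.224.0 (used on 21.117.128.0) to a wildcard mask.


Subnet mask: 255.255.224.0
Wildcard = 255.255.255.255 - subnet mask
255 - 255 = 0
255 - 255 = 0
255 - 224 = 31
255 - 0 = 255
Wildcard: 0.0.31.255


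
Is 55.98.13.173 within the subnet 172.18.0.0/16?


Subnet network: 172.18.0.0
Test IP AND mask: 55.98.0.0
No, 55.98.13.173 is not in 172.18.0.0/16


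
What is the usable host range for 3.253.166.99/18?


Network: 3.253.128.0
Broadcast: 3.253.191.255
First usable = network + 1
Last usable = broadcast - 1
Range: 3.253.128.1 to 3.253.191.254


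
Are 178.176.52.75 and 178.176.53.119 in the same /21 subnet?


Mask: 255.255.248.0
178.176.52.75 AND mask = 178.176.48.0
178.176.53.119 AND mask = 178.176.48.0
Yes, same subnet (178.176.48.0)


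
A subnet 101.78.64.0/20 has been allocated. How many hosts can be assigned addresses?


Host bits = 32 - 20 = 12
Total addresses = 2^12 = 4096
Usable = total - 2 (network and broadcast)
Usable hosts: 4094


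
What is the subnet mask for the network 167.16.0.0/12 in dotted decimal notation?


/12 means 12 network bits, 20 host bits
Binary: 11111111111100000000000000000000
Mask: 255.240.0.0


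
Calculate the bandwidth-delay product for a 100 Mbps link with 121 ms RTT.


BDP = bandwidth * RTT
= 100 Mbps * 121 ms
= 100 * 1e6 * 121 / 1000 bits
= 12100000 bits
= 1512500 bytes
= 1477.0508 KB
BDP = 12100000 bits (1512500 bytes)


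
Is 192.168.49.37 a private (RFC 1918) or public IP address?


RFC 1918 private ranges:
  10.0.0.0/8 (10.0.0.0 - 10.255.255.255)
  172.16.0.0/12 (172.16.0.0 - 172.31.255.255)
  192.168.0.0/16 (192.168.0.0 - 192.168.255.255)
Private (in 192.168.0.0/16)


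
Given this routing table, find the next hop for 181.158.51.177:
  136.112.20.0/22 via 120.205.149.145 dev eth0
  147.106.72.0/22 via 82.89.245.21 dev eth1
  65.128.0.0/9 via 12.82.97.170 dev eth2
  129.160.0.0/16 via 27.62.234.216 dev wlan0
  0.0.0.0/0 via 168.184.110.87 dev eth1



Longest prefix match for 181.158.51.177:
  /22 136.112.20.0: no
  /22 147.106.72.0: no
  /9 65.128.0.0: no
  /16 129.160.0.0: no
  /0 0.0.0.0: MATCH
Selected: next-hop 168.184.110.87 via eth1 (matched /0)


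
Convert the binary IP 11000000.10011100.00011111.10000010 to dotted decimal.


11000000 = 192
10011100 = 156
00011111 = 31
10000010 = 130
IP: 192.156.31.130


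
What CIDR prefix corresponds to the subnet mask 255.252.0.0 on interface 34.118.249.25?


Binary: 11111111.11111100.00000000.00000000
Count leading 1s
Prefix: /14


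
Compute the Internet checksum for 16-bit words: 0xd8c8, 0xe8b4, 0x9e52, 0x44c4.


Sum all words (with carry folding):
+ 0xd8c8 = 0xd8c8
+ 0xe8b4 = 0xc17d
+ 0x9e52 = 0x5fd0
+ 0x44c4 = 0xa494
One's complement: ~0xa494
Checksum = 0x5b6b


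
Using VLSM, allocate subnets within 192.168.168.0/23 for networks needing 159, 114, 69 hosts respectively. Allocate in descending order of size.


159 hosts -> /24 (254 usable): 192.168.168.0/24
114 hosts -> /25 (126 usable): 192.168.169.0/25
69 hosts -> /25 (126 usable): 192.168.169.128/25
Allocation: 192.168.168.0/24 (159 hosts, 254 usable); 192.168.169.0/25 (114 hosts, 126 usable); 192.168.169.128/25 (69 hosts, 126 usable)


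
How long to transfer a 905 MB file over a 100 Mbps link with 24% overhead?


Effective throughput = 100 * (1 - 24/100) = 76 Mbps
File size in Mb = 905 * 8 = 7240 Mb
Time = 7240 / 76
Time = 95.2632 seconds


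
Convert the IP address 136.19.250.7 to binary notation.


136 = 10001000
19 = 00010011
250 = 11111010
7 = 00000111
Binary: 10001000.00010011.11111010.00000111


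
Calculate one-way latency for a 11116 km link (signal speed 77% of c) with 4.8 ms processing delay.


Speed = 0.77 * 3e5 km/s = 231000 km/s
Propagation delay = 11116 / 231000 = 0.0481 s = 48.1212 ms
Processing delay = 4.8 ms
Total one-way latency = 52.9212 ms


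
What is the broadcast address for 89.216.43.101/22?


Network: 89.216.40.0/22
Host bits = 10
Set all host bits to 1:
Broadcast: 89.216.43.255


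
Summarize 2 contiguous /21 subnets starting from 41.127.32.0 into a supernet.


Original prefix: /21
Number of subnets: 2 = 2^1
New prefix = 21 - 1 = 20
Supernet: 41.127.32.0/20


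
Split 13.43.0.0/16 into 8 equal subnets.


New prefix = 16 + 3 = 19
Each subnet has 8192 addresses
  13.43.0.0/19
  13.43.32.0/19
  13.43.64.0/19
  13.43.96.0/19
  13.43.128.0/19
  13.43.160.0/19
  13.43.192.0/19
  13.43.224.0/19
Subnets: 13.43.0.0/19, 13.43.32.0/19, 13.43.64.0/19, 13.43.96.0/19, 13.43.128.0/19, 13.43.160.0/19, 13.43.192.0/19, 13.43.224.0/19


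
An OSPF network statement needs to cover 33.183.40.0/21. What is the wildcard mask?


Subnet mask: 255.255.248.0
Wildcard = 255.255.255.255 - subnet mask
255 - 255 = 0
255 - 255 = 0
255 - 248 = 7
255 - 0 = 255
Wildcard: 0.0.7.255


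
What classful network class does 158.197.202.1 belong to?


First octet: 158
Binary: 10011110
10xxxxxx -> Class B (128-191)
Class B, default mask 255.255.0.0 (/16)


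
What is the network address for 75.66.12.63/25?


IP:   01001011.01000010.00001100.00111111
Mask: 11111111.11111111.11111111.10000000
AND operation:
Net:  01001011.01000010.00001100.00000000
Network: 75.66.12.0/25


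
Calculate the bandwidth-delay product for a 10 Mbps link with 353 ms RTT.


BDP = bandwidth * RTT
= 10 Mbps * 353 ms
= 10 * 1e6 * 353 / 1000 bits
= 3530000 bits
= 441250 bytes
= 430.9082 KB
BDP = 3530000 bits (441250 bytes)


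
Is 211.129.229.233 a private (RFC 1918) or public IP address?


RFC 1918 private ranges:
  10.0.0.0/8 (10.0.0.0 - 10.255.255.255)
  172.16.0.0/12 (172.16.0.0 - 172.31.255.255)
  192.168.0.0/16 (192.168.0.0 - 192.168.255.255)
Public (not in any RFC 1918 range)


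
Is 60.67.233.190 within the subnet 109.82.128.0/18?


Subnet network: 109.82.128.0
Test IP AND mask: 60.67.192.0
No, 60.67.233.190 is not in 109.82.128.0/18
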